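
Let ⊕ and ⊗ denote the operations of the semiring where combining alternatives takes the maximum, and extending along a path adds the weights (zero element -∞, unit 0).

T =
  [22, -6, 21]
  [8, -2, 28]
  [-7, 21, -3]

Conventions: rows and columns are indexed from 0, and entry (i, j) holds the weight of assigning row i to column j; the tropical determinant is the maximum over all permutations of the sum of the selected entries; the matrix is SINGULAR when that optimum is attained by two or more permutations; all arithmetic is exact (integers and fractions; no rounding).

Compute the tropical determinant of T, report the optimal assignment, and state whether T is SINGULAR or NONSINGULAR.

σ = (0, 1, 2): 22 + (-2) + (-3) = 17
σ = (0, 2, 1): 22 + 28 + 21 = 71
σ = (1, 0, 2): (-6) + 8 + (-3) = -1
σ = (1, 2, 0): (-6) + 28 + (-7) = 15
σ = (2, 0, 1): 21 + 8 + 21 = 50
σ = (2, 1, 0): 21 + (-2) + (-7) = 12
Optimal value attained by: σ = (0, 2, 1).
Answer: det⊕(T) = 71; verdict: NONSINGULAR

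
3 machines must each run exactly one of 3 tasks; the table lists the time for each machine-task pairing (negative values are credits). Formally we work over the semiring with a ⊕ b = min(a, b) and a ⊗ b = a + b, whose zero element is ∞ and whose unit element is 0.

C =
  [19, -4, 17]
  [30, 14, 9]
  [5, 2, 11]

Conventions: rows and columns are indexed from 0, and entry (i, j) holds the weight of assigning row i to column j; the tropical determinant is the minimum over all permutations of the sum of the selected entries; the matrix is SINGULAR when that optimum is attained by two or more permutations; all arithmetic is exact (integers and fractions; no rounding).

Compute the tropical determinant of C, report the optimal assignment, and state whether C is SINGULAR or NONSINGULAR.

σ = (0, 1, 2): 19 + 14 + 11 = 44
σ = (0, 2, 1): 19 + 9 + 2 = 30
σ = (1, 0, 2): (-4) + 30 + 11 = 37
σ = (1, 2, 0): (-4) + 9 + 5 = 10
σ = (2, 0, 1): 17 + 30 + 2 = 49
σ = (2, 1, 0): 17 + 14 + 5 = 36
Optimal value attained by: σ = (1, 2, 0).
Answer: det⊕(C) = 10; verdict: NONSINGULAR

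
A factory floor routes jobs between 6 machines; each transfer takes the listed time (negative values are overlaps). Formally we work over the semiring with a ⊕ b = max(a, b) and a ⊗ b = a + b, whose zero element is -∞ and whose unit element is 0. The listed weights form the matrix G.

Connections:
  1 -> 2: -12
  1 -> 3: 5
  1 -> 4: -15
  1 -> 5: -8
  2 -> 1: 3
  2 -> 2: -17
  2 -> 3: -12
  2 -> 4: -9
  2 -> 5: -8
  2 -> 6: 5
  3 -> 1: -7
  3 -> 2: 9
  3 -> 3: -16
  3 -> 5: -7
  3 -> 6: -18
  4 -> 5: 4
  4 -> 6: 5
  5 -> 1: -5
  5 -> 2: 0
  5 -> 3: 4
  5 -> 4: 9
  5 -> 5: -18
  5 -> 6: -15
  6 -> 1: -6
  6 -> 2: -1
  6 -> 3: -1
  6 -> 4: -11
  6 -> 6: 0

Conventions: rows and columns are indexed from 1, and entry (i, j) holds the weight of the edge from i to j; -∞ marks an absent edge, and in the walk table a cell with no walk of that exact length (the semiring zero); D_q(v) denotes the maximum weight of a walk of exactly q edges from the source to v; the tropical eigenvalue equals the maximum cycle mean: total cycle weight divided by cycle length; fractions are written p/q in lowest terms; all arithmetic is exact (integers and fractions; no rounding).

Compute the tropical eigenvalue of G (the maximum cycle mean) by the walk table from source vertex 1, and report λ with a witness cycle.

q=0: [0, -∞, -∞, -∞, -∞, -∞]
q=1: [-∞, -12, 5, -15, -8, -∞]
q=2: [-2, 14, -4, 1, -2, -7]
q=3: [17, 5, 3, 7, 6, 19]
q=4: [13, 18, 22, 15, 11, 19]
q=5: [21, 31, 18, 20, 19, 23]
q=6: [34, 27, 26, 28, 24, 36]
Optimal cycle mean attained by: cycle 4->5->4, total 4 + 9, length 2.
Answer: λ = 13/2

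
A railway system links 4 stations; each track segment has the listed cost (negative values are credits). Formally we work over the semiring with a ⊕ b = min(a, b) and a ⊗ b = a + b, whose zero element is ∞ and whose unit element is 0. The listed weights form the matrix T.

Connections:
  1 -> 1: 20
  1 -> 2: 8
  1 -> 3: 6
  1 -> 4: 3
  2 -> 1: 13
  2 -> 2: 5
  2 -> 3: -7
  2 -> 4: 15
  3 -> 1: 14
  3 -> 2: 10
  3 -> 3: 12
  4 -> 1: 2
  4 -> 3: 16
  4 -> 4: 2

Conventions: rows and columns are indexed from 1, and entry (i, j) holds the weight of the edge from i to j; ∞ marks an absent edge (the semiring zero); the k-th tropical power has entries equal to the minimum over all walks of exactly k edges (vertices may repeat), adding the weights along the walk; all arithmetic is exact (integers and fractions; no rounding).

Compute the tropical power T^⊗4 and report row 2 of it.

T^⊗2:
  [5, 13, 1, 5]
  [7, 3, -2, 16]
  [23, 15, 3, 17]
  [4, 10, 8, 4]
T^⊗3:
  [7, 11, 6, 7]
  [12, 8, -4, 10]
  [17, 13, 8, 19]
  [6, 12, 3, 6]
T^⊗4:
  [9, 15, 4, 9]
  [10, 6, 1, 12]
  [21, 18, 6, 20]
  [8, 13, 5, 8]
Answer: row 2 of T^⊗4 = [10, 6, 1, 12]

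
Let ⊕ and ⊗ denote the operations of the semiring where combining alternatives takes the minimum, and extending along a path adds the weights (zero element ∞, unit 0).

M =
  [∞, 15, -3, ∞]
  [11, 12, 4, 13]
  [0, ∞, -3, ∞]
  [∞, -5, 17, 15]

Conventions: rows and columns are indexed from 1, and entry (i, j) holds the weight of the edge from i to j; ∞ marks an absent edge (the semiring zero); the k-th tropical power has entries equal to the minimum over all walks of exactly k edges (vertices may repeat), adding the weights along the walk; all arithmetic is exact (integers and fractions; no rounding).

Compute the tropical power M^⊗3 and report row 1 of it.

M^⊗2:
  [-3, 27, -6, 28]
  [4, 8, 1, 25]
  [-3, 15, -6, ∞]
  [6, 7, -1, 8]
M^⊗3:
  [-6, 12, -9, 40]
  [1, 19, -2, 21]
  [-6, 12, -9, 28]
  [-1, 3, -4, 20]
Answer: row 1 of M^⊗3 = [-6, 12, -9, 40]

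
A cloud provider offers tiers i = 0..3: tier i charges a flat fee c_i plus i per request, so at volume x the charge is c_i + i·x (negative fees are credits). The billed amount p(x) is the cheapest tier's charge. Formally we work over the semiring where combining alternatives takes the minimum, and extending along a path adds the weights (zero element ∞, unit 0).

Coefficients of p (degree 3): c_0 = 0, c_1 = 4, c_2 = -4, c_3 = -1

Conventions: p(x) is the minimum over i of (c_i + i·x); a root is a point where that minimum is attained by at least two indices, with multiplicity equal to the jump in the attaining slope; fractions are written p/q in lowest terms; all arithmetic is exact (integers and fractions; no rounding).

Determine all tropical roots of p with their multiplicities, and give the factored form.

hull edge (i=0, c=0) to (i=2, c=-4): slope -2, span 2
hull edge (i=2, c=-4) to (i=3, c=-1): slope 3, span 1
Factored form: p(x) = -1 ⊗ (x ⊕ (-3)) ⊗ (x ⊕ 2) ⊗ (x ⊕ 2)
Answer: roots = -3 (mult 1), 2 (mult 2)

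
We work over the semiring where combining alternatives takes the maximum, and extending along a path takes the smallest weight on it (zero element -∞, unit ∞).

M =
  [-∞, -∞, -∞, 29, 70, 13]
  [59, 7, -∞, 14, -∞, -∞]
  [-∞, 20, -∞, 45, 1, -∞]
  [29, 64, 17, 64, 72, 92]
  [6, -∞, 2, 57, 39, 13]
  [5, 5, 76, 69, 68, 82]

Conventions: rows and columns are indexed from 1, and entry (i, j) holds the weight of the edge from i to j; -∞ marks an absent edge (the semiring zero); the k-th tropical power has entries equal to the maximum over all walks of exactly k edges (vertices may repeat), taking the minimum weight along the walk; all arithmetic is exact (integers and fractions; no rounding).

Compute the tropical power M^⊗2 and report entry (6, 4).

M^⊗2:
  [29, 29, 17, 57, 39, 29]
  [14, 14, 14, 29, 59, 14]
  [29, 45, 17, 45, 45, 45]
  [59, 64, 76, 69, 68, 82]
  [29, 57, 17, 57, 57, 57]
  [29, 64, 76, 69, 69, 82]
Key observation: the optimum is the walk 6->6->4, with weight 82 min 69 = 69.
Optimal value attained by: walk 6->6->4.
Answer: (M^⊗2)[6][4] = 69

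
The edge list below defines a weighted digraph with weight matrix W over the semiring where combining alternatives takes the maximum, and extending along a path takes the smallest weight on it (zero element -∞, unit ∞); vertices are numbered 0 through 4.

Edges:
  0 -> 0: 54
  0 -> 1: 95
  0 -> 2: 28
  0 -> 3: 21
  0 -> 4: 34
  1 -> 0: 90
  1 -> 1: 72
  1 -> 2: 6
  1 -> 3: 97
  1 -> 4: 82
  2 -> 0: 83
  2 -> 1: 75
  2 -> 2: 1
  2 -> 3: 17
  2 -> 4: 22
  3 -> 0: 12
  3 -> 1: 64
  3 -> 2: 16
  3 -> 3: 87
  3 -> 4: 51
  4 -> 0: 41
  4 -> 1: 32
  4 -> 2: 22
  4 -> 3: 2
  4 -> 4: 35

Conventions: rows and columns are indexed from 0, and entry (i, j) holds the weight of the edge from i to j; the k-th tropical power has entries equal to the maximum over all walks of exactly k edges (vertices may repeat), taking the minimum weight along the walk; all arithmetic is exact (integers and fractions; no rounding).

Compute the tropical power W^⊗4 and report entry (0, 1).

W^⊗2:
  [90, 72, 28, 95, 82]
  [72, 90, 28, 87, 72]
  [75, 83, 28, 75, 75]
  [64, 64, 22, 87, 64]
  [41, 41, 28, 32, 35]
W^⊗3:
  [72, 90, 28, 87, 72]
  [90, 72, 28, 90, 82]
  [83, 75, 28, 83, 82]
  [64, 64, 28, 87, 64]
  [41, 41, 28, 41, 41]
W^⊗4:
  [90, 72, 28, 90, 82]
  [72, 90, 28, 87, 72]
  [75, 83, 28, 83, 75]
  [64, 64, 28, 87, 64]
  [41, 41, 28, 41, 41]
Key observation: the optimum is the walk 0->1->0->1->1, with weight 95 min 90 min 95 min 72 = 72.
Optimal value attained by: walk 0->1->0->1->1.
Answer: (W^⊗4)[0][1] = 72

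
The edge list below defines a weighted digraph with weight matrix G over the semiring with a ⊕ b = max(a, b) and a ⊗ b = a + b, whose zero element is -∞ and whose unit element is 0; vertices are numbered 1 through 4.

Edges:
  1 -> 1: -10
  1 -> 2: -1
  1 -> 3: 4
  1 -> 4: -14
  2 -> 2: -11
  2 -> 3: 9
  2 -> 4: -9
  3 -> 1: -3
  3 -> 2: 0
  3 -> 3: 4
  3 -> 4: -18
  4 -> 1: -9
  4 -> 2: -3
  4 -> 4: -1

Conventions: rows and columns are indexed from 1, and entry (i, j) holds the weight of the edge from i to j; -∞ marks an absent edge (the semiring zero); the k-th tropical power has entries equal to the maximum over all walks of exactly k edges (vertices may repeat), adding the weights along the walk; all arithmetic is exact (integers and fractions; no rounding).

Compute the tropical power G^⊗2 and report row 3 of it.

G^⊗2:
  [1, 4, 8, -10]
  [6, 9, 13, -9]
  [1, 4, 9, -9]
  [-10, -4, 6, -2]
Answer: row 3 of G^⊗2 = [1, 4, 9, -9]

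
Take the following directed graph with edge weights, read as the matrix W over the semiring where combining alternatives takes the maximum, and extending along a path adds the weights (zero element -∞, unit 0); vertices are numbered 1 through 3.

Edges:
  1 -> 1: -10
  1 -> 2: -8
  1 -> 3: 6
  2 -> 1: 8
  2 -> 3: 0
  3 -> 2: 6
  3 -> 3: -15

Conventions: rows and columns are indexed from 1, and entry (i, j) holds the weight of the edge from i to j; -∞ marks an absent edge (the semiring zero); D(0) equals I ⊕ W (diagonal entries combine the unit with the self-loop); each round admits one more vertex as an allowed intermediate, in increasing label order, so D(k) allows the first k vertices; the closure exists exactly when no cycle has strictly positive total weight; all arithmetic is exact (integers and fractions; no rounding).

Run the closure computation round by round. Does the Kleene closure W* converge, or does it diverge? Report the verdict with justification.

D(0):
  [0, -8, 6]
  [8, 0, 0]
  [-∞, 6, 0]
D(1):
  [0, -8, 6]
  [8, 0, 14]
  [-∞, 6, 0]
Detection: at round 2, diagonal entry (3, 3) turns strictly positive.
Key observation: the cycle 3->2->1->3 has total weight 6 + 8 + 6, which is strictly positive.
Answer: DIVERGES — positive cycle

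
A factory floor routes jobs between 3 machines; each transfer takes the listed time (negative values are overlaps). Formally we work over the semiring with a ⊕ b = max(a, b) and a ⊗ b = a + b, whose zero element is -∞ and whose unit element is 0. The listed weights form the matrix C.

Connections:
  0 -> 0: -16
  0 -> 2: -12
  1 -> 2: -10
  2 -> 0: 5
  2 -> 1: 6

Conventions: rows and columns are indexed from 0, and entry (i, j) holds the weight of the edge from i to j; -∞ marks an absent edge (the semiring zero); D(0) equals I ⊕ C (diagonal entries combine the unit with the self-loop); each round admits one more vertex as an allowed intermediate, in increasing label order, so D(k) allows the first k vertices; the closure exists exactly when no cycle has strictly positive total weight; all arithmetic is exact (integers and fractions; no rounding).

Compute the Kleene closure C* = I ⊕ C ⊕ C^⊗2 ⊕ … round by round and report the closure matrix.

D(0):
  [0, -∞, -12]
  [-∞, 0, -10]
  [5, 6, 0]
D(1):
  [0, -∞, -12]
  [-∞, 0, -10]
  [5, 6, 0]
D(2):
  [0, -∞, -12]
  [-∞, 0, -10]
  [5, 6, 0]
D(3):
  [0, -6, -12]
  [-5, 0, -10]
  [5, 6, 0]
Answer: C* = [[0, -6, -12], [-5, 0, -10], [5, 6, 0]]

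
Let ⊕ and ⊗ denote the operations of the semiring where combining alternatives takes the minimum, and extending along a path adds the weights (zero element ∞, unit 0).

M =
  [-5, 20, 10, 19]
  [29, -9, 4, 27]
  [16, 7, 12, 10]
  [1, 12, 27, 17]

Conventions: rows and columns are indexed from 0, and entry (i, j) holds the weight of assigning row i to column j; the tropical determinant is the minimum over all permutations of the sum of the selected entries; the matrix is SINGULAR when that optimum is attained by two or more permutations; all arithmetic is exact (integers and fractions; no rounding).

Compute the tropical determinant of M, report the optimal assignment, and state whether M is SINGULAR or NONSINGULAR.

σ = (0, 1, 2, 3): (-5) + (-9) + 12 + 17 = 15
σ = (0, 1, 3, 2): (-5) + (-9) + 10 + 27 = 23
σ = (0, 2, 1, 3): (-5) + 4 + 7 + 17 = 23
σ = (0, 2, 3, 1): (-5) + 4 + 10 + 12 = 21
σ = (0, 3, 1, 2): (-5) + 27 + 7 + 27 = 56
σ = (0, 3, 2, 1): (-5) + 27 + 12 + 12 = 46
σ = (1, 0, 2, 3): 20 + 29 + 12 + 17 = 78
σ = (1, 0, 3, 2): 20 + 29 + 10 + 27 = 86
σ = (1, 2, 0, 3): 20 + 4 + 16 + 17 = 57
σ = (1, 2, 3, 0): 20 + 4 + 10 + 1 = 35
σ = (1, 3, 0, 2): 20 + 27 + 16 + 27 = 90
σ = (1, 3, 2, 0): 20 + 27 + 12 + 1 = 60
σ = (2, 0, 1, 3): 10 + 29 + 7 + 17 = 63
σ = (2, 0, 3, 1): 10 + 29 + 10 + 12 = 61
σ = (2, 1, 0, 3): 10 + (-9) + 16 + 17 = 34
σ = (2, 1, 3, 0): 10 + (-9) + 10 + 1 = 12
σ = (2, 3, 0, 1): 10 + 27 + 16 + 12 = 65
σ = (2, 3, 1, 0): 10 + 27 + 7 + 1 = 45
σ = (3, 0, 1, 2): 19 + 29 + 7 + 27 = 82
σ = (3, 0, 2, 1): 19 + 29 + 12 + 12 = 72
σ = (3, 1, 0, 2): 19 + (-9) + 16 + 27 = 53
σ = (3, 1, 2, 0): 19 + (-9) + 12 + 1 = 23
σ = (3, 2, 0, 1): 19 + 4 + 16 + 12 = 51
σ = (3, 2, 1, 0): 19 + 4 + 7 + 1 = 31
Optimal value attained by: σ = (2, 1, 3, 0).
Answer: det⊕(M) = 12; verdict: NONSINGULAR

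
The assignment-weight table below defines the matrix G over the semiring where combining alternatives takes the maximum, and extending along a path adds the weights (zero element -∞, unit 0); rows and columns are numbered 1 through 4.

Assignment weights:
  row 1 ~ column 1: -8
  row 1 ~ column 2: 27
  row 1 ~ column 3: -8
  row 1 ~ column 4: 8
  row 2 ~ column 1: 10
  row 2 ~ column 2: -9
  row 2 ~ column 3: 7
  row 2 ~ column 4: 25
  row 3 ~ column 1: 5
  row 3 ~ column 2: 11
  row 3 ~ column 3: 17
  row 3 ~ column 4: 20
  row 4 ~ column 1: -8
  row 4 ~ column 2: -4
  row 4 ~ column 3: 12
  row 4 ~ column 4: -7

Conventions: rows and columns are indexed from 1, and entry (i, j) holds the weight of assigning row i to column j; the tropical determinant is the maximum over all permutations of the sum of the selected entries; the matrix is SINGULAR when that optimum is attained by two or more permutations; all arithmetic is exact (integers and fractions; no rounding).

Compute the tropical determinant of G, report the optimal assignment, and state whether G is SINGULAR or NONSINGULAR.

σ = (1, 2, 3, 4): (-8) + (-9) + 17 + (-7) = -7
σ = (1, 2, 4, 3): (-8) + (-9) + 20 + 12 = 15
σ = (1, 3, 2, 4): (-8) + 7 + 11 + (-7) = 3
σ = (1, 3, 4, 2): (-8) + 7 + 20 + (-4) = 15
σ = (1, 4, 2, 3): (-8) + 25 + 11 + 12 = 40
σ = (1, 4, 3, 2): (-8) + 25 + 17 + (-4) = 30
σ = (2, 1, 3, 4): 27 + 10 + 17 + (-7) = 47
σ = (2, 1, 4, 3): 27 + 10 + 20 + 12 = 69
σ = (2, 3, 1, 4): 27 + 7 + 5 + (-7) = 32
σ = (2, 3, 4, 1): 27 + 7 + 20 + (-8) = 46
σ = (2, 4, 1, 3): 27 + 25 + 5 + 12 = 69
σ = (2, 4, 3, 1): 27 + 25 + 17 + (-8) = 61
σ = (3, 1, 2, 4): (-8) + 10 + 11 + (-7) = 6
σ = (3, 1, 4, 2): (-8) + 10 + 20 + (-4) = 18
σ = (3, 2, 1, 4): (-8) + (-9) + 5 + (-7) = -19
σ = (3, 2, 4, 1): (-8) + (-9) + 20 + (-8) = -5
σ = (3, 4, 1, 2): (-8) + 25 + 5 + (-4) = 18
σ = (3, 4, 2, 1): (-8) + 25 + 11 + (-8) = 20
σ = (4, 1, 2, 3): 8 + 10 + 11 + 12 = 41
σ = (4, 1, 3, 2): 8 + 10 + 17 + (-4) = 31
σ = (4, 2, 1, 3): 8 + (-9) + 5 + 12 = 16
σ = (4, 2, 3, 1): 8 + (-9) + 17 + (-8) = 8
σ = (4, 3, 1, 2): 8 + 7 + 5 + (-4) = 16
σ = (4, 3, 2, 1): 8 + 7 + 11 + (-8) = 18
Optimal value attained by: σ = (2, 1, 4, 3).
Answer: det⊕(G) = 69; verdict: SINGULAR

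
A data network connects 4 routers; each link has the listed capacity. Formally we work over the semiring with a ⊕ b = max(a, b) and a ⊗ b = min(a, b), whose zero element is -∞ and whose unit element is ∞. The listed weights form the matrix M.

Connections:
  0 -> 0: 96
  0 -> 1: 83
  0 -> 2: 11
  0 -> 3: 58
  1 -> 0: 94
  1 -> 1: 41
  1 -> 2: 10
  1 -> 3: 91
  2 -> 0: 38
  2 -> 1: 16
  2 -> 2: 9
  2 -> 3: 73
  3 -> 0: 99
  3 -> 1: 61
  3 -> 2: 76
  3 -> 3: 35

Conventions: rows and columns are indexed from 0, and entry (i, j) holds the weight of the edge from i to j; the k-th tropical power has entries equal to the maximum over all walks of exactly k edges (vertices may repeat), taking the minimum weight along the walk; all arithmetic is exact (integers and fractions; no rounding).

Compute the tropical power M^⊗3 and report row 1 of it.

M^⊗2:
  [96, 83, 58, 83]
  [94, 83, 76, 58]
  [73, 61, 73, 38]
  [96, 83, 35, 73]
M^⊗3:
  [96, 83, 76, 83]
  [94, 83, 58, 83]
  [73, 73, 38, 73]
  [96, 83, 73, 83]
Answer: row 1 of M^⊗3 = [94, 83, 58, 83]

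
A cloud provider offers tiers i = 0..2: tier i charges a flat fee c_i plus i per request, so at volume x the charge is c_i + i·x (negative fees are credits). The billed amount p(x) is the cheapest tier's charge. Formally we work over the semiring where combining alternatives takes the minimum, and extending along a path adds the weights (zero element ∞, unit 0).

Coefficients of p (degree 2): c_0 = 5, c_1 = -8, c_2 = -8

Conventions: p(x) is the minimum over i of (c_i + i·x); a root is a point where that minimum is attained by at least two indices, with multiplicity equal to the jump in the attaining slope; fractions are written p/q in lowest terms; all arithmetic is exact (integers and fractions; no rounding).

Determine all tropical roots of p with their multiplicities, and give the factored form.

hull edge (i=0, c=5) to (i=1, c=-8): slope -13, span 1
hull edge (i=1, c=-8) to (i=2, c=-8): slope 0, span 1
Factored form: p(x) = -8 ⊗ (x ⊕ 0) ⊗ (x ⊕ 13)
Answer: roots = 0 (mult 1), 13 (mult 1)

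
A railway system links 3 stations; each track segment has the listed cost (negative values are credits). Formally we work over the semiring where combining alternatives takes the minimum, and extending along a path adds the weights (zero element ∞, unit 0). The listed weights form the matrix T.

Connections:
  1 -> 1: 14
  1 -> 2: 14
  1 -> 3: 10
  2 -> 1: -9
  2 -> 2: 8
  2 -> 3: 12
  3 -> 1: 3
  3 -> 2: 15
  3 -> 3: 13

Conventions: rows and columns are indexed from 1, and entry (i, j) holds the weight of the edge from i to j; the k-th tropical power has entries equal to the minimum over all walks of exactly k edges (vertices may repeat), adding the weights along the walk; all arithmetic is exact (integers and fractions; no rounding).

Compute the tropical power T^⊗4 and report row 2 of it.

T^⊗2:
  [5, 22, 23]
  [-1, 5, 1]
  [6, 17, 13]
T^⊗3:
  [13, 19, 15]
  [-4, 13, 9]
  [8, 20, 16]
T^⊗4:
  [10, 27, 23]
  [4, 10, 6]
  [11, 22, 18]
Answer: row 2 of T^⊗4 = [4, 10, 6]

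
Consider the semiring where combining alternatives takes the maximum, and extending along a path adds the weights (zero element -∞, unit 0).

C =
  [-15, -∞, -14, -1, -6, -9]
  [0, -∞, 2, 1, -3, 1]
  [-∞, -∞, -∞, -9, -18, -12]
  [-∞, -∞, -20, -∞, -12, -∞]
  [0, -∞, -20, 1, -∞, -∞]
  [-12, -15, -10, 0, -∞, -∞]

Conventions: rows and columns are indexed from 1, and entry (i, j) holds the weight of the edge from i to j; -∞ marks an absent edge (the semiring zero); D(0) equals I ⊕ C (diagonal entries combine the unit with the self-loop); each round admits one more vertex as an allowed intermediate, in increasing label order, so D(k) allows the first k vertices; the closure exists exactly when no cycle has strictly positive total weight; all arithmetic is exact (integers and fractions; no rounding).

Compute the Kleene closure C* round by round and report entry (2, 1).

D(0):
  [0, -∞, -14, -1, -6, -9]
  [0, 0, 2, 1, -3, 1]
  [-∞, -∞, 0, -9, -18, -12]
  [-∞, -∞, -20, 0, -12, -∞]
  [0, -∞, -20, 1, 0, -∞]
  [-12, -15, -10, 0, -∞, 0]
D(1):
  [0, -∞, -14, -1, -6, -9]
  [0, 0, 2, 1, -3, 1]
  [-∞, -∞, 0, -9, -18, -12]
  [-∞, -∞, -20, 0, -12, -∞]
  [0, -∞, -14, 1, 0, -9]
  [-12, -15, -10, 0, -18, 0]
D(2):
  [0, -∞, -14, -1, -6, -9]
  [0, 0, 2, 1, -3, 1]
  [-∞, -∞, 0, -9, -18, -12]
  [-∞, -∞, -20, 0, -12, -∞]
  [0, -∞, -14, 1, 0, -9]
  [-12, -15, -10, 0, -18, 0]
D(3):
  [0, -∞, -14, -1, -6, -9]
  [0, 0, 2, 1, -3, 1]
  [-∞, -∞, 0, -9, -18, -12]
  [-∞, -∞, -20, 0, -12, -32]
  [0, -∞, -14, 1, 0, -9]
  [-12, -15, -10, 0, -18, 0]
D(4):
  [0, -∞, -14, -1, -6, -9]
  [0, 0, 2, 1, -3, 1]
  [-∞, -∞, 0, -9, -18, -12]
  [-∞, -∞, -20, 0, -12, -32]
  [0, -∞, -14, 1, 0, -9]
  [-12, -15, -10, 0, -12, 0]
D(5):
  [0, -∞, -14, -1, -6, -9]
  [0, 0, 2, 1, -3, 1]
  [-18, -∞, 0, -9, -18, -12]
  [-12, -∞, -20, 0, -12, -21]
  [0, -∞, -14, 1, 0, -9]
  [-12, -15, -10, 0, -12, 0]
D(6):
  [0, -24, -14, -1, -6, -9]
  [0, 0, 2, 1, -3, 1]
  [-18, -27, 0, -9, -18, -12]
  [-12, -36, -20, 0, -12, -21]
  [0, -24, -14, 1, 0, -9]
  [-12, -15, -10, 0, -12, 0]
Answer: C*[2][1] = 0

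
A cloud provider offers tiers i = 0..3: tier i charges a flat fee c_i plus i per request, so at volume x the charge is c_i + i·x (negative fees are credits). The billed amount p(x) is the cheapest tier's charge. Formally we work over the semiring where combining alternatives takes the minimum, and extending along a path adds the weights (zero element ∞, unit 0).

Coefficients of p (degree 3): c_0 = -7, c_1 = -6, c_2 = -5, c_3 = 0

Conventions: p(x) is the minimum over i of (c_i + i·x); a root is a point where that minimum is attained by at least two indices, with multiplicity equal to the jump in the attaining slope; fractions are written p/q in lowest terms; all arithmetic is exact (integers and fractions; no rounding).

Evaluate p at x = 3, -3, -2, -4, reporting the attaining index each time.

p(3) = min(-7+0·3=-7, -6+1·3=-3, -5+2·3=1, 0+3·3=9) = -7 (attained by i=0)
p(-3) = min(-7+0·(-3)=-7, -6+1·(-3)=-9, -5+2·(-3)=-11, 0+3·(-3)=-9) = -11 (attained by i=2)
p(-2) = min(-7+0·(-2)=-7, -6+1·(-2)=-8, -5+2·(-2)=-9, 0+3·(-2)=-6) = -9 (attained by i=2)
p(-4) = min(-7+0·(-4)=-7, -6+1·(-4)=-10, -5+2·(-4)=-13, 0+3·(-4)=-12) = -13 (attained by i=2)
Answer: p(3) = -7; p(-3) = -11; p(-2) = -9; p(-4) = -13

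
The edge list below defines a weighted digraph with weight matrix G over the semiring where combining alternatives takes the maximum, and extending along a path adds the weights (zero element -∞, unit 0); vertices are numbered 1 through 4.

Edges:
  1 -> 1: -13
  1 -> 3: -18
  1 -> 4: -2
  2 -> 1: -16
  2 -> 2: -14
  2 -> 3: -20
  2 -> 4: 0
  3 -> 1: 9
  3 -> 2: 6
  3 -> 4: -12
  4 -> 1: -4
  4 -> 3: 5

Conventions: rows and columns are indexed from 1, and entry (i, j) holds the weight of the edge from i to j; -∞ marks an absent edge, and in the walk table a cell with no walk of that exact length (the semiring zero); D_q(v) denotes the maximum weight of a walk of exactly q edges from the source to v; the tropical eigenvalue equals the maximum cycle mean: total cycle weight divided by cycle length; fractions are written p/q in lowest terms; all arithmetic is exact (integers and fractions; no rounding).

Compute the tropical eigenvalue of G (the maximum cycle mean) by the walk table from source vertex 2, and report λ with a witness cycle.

q=0: [-∞, 0, -∞, -∞]
q=1: [-16, -14, -20, 0]
q=2: [-4, -14, 5, -14]
q=3: [14, 11, -9, -6]
q=4: [1, -3, -1, 12]
Optimal cycle mean attained by: cycle 1->4->3->1, total (-2) + 5 + 9, length 3.
Answer: λ = 4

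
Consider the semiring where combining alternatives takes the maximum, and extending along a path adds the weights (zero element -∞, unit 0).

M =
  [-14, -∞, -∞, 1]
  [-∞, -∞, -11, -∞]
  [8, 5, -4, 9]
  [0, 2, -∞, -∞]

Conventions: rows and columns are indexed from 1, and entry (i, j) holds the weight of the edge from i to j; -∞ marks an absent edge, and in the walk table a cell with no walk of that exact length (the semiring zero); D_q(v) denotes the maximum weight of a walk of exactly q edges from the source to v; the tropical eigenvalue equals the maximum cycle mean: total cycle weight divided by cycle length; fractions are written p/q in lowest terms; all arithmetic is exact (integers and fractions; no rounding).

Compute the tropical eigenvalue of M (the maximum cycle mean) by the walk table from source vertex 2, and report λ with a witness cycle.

q=0: [-∞, 0, -∞, -∞]
q=1: [-∞, -∞, -11, -∞]
q=2: [-3, -6, -15, -2]
q=3: [-2, 0, -17, -2]
q=4: [-2, 0, -11, -1]
Optimal cycle mean attained by: cycle 1->4->1, total 1 + 0, length 2.
Answer: λ = 1/2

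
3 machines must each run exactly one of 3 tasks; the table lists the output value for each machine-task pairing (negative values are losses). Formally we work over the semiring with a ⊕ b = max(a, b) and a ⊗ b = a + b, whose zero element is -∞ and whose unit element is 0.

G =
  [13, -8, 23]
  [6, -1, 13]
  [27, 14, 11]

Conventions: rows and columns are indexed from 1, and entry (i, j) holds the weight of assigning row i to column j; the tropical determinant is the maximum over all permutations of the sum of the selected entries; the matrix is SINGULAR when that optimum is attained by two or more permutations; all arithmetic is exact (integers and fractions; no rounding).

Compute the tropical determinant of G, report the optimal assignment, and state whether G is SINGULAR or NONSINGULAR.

σ = (1, 2, 3): 13 + (-1) + 11 = 23
σ = (1, 3, 2): 13 + 13 + 14 = 40
σ = (2, 1, 3): (-8) + 6 + 11 = 9
σ = (2, 3, 1): (-8) + 13 + 27 = 32
σ = (3, 1, 2): 23 + 6 + 14 = 43
σ = (3, 2, 1): 23 + (-1) + 27 = 49
Optimal value attained by: σ = (3, 2, 1).
Answer: det⊕(G) = 49; verdict: NONSINGULAR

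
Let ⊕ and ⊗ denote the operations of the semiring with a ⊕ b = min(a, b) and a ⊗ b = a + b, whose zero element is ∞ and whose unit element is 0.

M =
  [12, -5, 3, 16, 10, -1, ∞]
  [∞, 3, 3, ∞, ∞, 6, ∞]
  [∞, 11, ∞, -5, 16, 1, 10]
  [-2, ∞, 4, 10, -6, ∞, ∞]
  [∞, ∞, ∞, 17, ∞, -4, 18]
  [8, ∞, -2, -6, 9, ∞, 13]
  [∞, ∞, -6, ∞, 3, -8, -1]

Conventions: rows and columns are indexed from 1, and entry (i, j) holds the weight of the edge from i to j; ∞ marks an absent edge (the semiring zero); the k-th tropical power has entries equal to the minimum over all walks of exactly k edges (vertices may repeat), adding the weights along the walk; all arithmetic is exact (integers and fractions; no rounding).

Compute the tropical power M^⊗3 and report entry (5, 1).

M^⊗2:
  [7, -2, -3, -7, 8, 1, 12]
  [14, 6, 4, -2, 15, 4, 13]
  [-7, 14, -1, -5, -11, 2, 9]
  [8, -7, 1, -1, 4, -10, 12]
  [4, ∞, -6, -10, 5, 10, 9]
  [-8, 3, -2, -7, -12, -1, 8]
  [0, 5, -10, -14, 1, -9, -2]
M^⊗3:
  [-9, 1, -3, -8, -13, -2, 7]
  [-4, 9, 2, -2, -8, 5, 12]
  [-7, -12, -4, -6, -11, -15, 7]
  [-3, -4, -12, -16, -7, -1, 3]
  [-12, -1, -6, -11, -16, -5, 4]
  [-9, -13, -5, -7, -13, -16, 6]
  [-16, -5, -11, -15, -20, -10, -3]
Key observation: the optimum is the walk 5->6->4->1, with weight (-4) + (-6) + (-2) = -12.
Optimal value attained by: walk 5->6->4->1.
Answer: (M^⊗3)[5][1] = -12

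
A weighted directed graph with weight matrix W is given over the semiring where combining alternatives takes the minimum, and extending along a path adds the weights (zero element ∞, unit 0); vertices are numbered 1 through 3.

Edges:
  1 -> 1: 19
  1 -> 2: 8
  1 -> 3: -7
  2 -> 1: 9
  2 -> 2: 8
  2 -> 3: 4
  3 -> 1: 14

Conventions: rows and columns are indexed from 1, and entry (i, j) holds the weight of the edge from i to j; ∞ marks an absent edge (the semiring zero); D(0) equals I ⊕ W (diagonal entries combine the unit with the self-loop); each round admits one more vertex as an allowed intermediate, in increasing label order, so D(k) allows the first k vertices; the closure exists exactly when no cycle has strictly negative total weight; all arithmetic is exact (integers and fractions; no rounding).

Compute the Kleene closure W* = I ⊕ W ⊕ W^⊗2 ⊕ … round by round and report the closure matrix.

D(0):
  [0, 8, -7]
  [9, 0, 4]
  [14, ∞, 0]
D(1):
  [0, 8, -7]
  [9, 0, 2]
  [14, 22, 0]
D(2):
  [0, 8, -7]
  [9, 0, 2]
  [14, 22, 0]
D(3):
  [0, 8, -7]
  [9, 0, 2]
  [14, 22, 0]
Answer: W* = [[0, 8, -7], [9, 0, 2], [14, 22, 0]]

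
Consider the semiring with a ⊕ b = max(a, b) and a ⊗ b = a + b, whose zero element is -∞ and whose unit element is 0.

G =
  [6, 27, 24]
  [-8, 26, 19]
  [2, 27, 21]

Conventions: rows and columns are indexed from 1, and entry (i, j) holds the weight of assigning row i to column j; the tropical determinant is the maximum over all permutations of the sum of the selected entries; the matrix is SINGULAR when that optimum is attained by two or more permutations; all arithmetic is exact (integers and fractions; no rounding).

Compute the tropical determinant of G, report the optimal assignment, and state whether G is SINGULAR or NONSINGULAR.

σ = (1, 2, 3): 6 + 26 + 21 = 53
σ = (1, 3, 2): 6 + 19 + 27 = 52
σ = (2, 1, 3): 27 + (-8) + 21 = 40
σ = (2, 3, 1): 27 + 19 + 2 = 48
σ = (3, 1, 2): 24 + (-8) + 27 = 43
σ = (3, 2, 1): 24 + 26 + 2 = 52
Optimal value attained by: σ = (1, 2, 3).
Answer: det⊕(G) = 53; verdict: NONSINGULAR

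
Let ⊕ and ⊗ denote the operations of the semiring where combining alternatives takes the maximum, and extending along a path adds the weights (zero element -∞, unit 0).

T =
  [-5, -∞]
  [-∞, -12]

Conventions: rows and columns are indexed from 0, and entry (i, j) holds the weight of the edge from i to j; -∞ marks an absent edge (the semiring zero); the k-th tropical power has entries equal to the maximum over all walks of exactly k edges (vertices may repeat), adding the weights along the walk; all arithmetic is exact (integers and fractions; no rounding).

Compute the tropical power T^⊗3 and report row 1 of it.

T^⊗2:
  [-10, -∞]
  [-∞, -24]
T^⊗3:
  [-15, -∞]
  [-∞, -36]
Answer: row 1 of T^⊗3 = [-∞, -36]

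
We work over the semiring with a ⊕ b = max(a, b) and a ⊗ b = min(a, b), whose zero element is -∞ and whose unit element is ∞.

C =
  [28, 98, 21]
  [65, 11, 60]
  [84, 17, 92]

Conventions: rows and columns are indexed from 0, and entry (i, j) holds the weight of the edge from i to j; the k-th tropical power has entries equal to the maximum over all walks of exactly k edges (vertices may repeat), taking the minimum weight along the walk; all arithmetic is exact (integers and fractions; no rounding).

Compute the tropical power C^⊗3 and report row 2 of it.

C^⊗2:
  [65, 28, 60]
  [60, 65, 60]
  [84, 84, 92]
C^⊗3:
  [60, 65, 60]
  [65, 60, 60]
  [84, 84, 92]
Answer: row 2 of C^⊗3 = [84, 84, 92]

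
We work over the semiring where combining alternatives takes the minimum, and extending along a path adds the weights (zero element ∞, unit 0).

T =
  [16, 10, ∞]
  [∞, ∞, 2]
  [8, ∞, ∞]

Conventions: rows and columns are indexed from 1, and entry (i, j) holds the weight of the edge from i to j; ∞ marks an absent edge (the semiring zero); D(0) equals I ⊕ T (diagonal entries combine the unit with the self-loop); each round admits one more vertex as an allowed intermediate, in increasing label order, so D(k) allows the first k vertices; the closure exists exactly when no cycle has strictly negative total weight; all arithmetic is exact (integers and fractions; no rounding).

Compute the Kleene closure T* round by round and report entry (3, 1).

D(0):
  [0, 10, ∞]
  [∞, 0, 2]
  [8, ∞, 0]
D(1):
  [0, 10, ∞]
  [∞, 0, 2]
  [8, 18, 0]
D(2):
  [0, 10, 12]
  [∞, 0, 2]
  [8, 18, 0]
D(3):
  [0, 10, 12]
  [10, 0, 2]
  [8, 18, 0]
Answer: T*[3][1] = 8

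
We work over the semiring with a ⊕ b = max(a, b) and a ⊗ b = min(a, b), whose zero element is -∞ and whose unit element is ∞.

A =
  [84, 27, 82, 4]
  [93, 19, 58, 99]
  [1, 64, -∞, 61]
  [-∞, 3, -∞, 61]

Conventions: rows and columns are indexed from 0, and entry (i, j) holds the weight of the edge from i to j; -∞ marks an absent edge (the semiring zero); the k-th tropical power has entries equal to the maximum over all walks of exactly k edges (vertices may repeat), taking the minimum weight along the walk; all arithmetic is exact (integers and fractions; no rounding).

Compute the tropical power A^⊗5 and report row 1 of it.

A^⊗2:
  [84, 64, 82, 61]
  [84, 58, 82, 61]
  [64, 19, 58, 64]
  [3, 3, 3, 61]
A^⊗3:
  [84, 64, 82, 64]
  [84, 64, 82, 61]
  [64, 58, 64, 61]
  [3, 3, 3, 61]
A^⊗4:
  [84, 64, 82, 64]
  [84, 64, 82, 64]
  [64, 64, 64, 61]
  [3, 3, 3, 61]
A^⊗5:
  [84, 64, 82, 64]
  [84, 64, 82, 64]
  [64, 64, 64, 64]
  [3, 3, 3, 61]
Answer: row 1 of A^⊗5 = [84, 64, 82, 64]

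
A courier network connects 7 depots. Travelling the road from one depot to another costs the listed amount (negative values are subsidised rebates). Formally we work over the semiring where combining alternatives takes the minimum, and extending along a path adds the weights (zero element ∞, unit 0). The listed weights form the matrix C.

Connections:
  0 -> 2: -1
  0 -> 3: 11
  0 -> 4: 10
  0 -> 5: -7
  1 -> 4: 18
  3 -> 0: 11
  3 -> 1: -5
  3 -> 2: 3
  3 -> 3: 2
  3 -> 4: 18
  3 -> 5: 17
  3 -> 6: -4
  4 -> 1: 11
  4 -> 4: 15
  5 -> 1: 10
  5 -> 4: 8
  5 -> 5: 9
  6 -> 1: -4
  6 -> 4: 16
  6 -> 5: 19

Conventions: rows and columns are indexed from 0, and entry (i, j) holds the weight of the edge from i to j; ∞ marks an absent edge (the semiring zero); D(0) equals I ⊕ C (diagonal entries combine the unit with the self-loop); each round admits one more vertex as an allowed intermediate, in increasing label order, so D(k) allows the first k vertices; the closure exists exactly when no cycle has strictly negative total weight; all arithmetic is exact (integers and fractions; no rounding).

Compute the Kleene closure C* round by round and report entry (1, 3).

D(0):
  [0, ∞, -1, 11, 10, -7, ∞]
  [∞, 0, ∞, ∞, 18, ∞, ∞]
  [∞, ∞, 0, ∞, ∞, ∞, ∞]
  [11, -5, 3, 0, 18, 17, -4]
  [∞, 11, ∞, ∞, 0, ∞, ∞]
  [∞, 10, ∞, ∞, 8, 0, ∞]
  [∞, -4, ∞, ∞, 16, 19, 0]
D(1):
  [0, ∞, -1, 11, 10, -7, ∞]
  [∞, 0, ∞, ∞, 18, ∞, ∞]
  [∞, ∞, 0, ∞, ∞, ∞, ∞]
  [11, -5, 3, 0, 18, 4, -4]
  [∞, 11, ∞, ∞, 0, ∞, ∞]
  [∞, 10, ∞, ∞, 8, 0, ∞]
  [∞, -4, ∞, ∞, 16, 19, 0]
D(2):
  [0, ∞, -1, 11, 10, -7, ∞]
  [∞, 0, ∞, ∞, 18, ∞, ∞]
  [∞, ∞, 0, ∞, ∞, ∞, ∞]
  [11, -5, 3, 0, 13, 4, -4]
  [∞, 11, ∞, ∞, 0, ∞, ∞]
  [∞, 10, ∞, ∞, 8, 0, ∞]
  [∞, -4, ∞, ∞, 14, 19, 0]
D(3):
  [0, ∞, -1, 11, 10, -7, ∞]
  [∞, 0, ∞, ∞, 18, ∞, ∞]
  [∞, ∞, 0, ∞, ∞, ∞, ∞]
  [11, -5, 3, 0, 13, 4, -4]
  [∞, 11, ∞, ∞, 0, ∞, ∞]
  [∞, 10, ∞, ∞, 8, 0, ∞]
  [∞, -4, ∞, ∞, 14, 19, 0]
D(4):
  [0, 6, -1, 11, 10, -7, 7]
  [∞, 0, ∞, ∞, 18, ∞, ∞]
  [∞, ∞, 0, ∞, ∞, ∞, ∞]
  [11, -5, 3, 0, 13, 4, -4]
  [∞, 11, ∞, ∞, 0, ∞, ∞]
  [∞, 10, ∞, ∞, 8, 0, ∞]
  [∞, -4, ∞, ∞, 14, 19, 0]
D(5):
  [0, 6, -1, 11, 10, -7, 7]
  [∞, 0, ∞, ∞, 18, ∞, ∞]
  [∞, ∞, 0, ∞, ∞, ∞, ∞]
  [11, -5, 3, 0, 13, 4, -4]
  [∞, 11, ∞, ∞, 0, ∞, ∞]
  [∞, 10, ∞, ∞, 8, 0, ∞]
  [∞, -4, ∞, ∞, 14, 19, 0]
D(6):
  [0, 3, -1, 11, 1, -7, 7]
  [∞, 0, ∞, ∞, 18, ∞, ∞]
  [∞, ∞, 0, ∞, ∞, ∞, ∞]
  [11, -5, 3, 0, 12, 4, -4]
  [∞, 11, ∞, ∞, 0, ∞, ∞]
  [∞, 10, ∞, ∞, 8, 0, ∞]
  [∞, -4, ∞, ∞, 14, 19, 0]
D(7):
  [0, 3, -1, 11, 1, -7, 7]
  [∞, 0, ∞, ∞, 18, ∞, ∞]
  [∞, ∞, 0, ∞, ∞, ∞, ∞]
  [11, -8, 3, 0, 10, 4, -4]
  [∞, 11, ∞, ∞, 0, ∞, ∞]
  [∞, 10, ∞, ∞, 8, 0, ∞]
  [∞, -4, ∞, ∞, 14, 19, 0]
Answer: C*[1][3] = ∞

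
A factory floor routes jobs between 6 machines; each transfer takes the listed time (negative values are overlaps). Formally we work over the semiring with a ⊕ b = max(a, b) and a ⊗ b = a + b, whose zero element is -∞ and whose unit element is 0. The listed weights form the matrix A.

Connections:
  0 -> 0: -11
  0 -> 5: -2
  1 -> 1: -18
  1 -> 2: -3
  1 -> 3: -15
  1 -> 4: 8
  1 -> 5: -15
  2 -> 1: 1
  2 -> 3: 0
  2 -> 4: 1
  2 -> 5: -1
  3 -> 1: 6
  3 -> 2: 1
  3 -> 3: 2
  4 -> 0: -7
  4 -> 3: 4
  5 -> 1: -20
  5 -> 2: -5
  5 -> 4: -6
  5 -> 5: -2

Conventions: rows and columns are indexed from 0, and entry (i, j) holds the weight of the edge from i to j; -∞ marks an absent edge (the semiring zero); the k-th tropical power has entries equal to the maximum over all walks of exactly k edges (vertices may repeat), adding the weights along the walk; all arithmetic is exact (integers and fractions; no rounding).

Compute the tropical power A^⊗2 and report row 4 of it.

A^⊗2:
  [-22, -22, -7, -∞, -8, -4]
  [1, -2, -14, 12, -2, -4]
  [-6, 6, 1, 5, 9, -3]
  [-∞, 8, 3, 4, 14, 0]
  [-18, 10, 5, 6, -∞, -9]
  [-13, -4, -7, -2, -4, -4]
Answer: row 4 of A^⊗2 = [-18, 10, 5, 6, -∞, -9]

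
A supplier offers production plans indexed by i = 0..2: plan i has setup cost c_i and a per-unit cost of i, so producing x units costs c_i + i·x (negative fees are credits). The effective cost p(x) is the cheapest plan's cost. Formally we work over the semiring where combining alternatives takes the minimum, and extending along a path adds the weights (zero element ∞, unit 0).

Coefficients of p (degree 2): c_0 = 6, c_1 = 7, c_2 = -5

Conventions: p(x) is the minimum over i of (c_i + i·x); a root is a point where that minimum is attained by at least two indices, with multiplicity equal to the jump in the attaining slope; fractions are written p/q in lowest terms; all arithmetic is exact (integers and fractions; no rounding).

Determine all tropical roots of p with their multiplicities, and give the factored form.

hull edge (i=0, c=6) to (i=2, c=-5): slope -11/2, span 2
Factored form: p(x) = -5 ⊗ (x ⊕ 11/2) ⊗ (x ⊕ 11/2)
Answer: roots = 11/2 (mult 2)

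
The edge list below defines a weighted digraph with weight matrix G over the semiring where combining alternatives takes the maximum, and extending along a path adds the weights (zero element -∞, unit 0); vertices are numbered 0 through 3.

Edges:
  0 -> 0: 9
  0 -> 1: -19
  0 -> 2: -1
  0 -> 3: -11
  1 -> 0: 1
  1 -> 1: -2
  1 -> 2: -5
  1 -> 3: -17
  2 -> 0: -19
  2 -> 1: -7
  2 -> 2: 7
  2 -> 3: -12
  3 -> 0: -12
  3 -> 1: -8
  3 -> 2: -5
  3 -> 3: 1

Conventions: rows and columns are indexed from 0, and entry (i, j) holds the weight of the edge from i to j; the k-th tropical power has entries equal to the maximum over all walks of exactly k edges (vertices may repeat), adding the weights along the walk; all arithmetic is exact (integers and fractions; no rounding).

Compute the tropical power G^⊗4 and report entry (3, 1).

G^⊗2:
  [18, -8, 8, -2]
  [10, -4, 2, -10]
  [-6, 0, 14, -5]
  [-3, -7, 2, 2]
G^⊗3:
  [27, 1, 17, 7]
  [19, -5, 9, -1]
  [3, 7, 21, 2]
  [6, -5, 9, 3]
G^⊗4:
  [36, 10, 26, 16]
  [28, 2, 18, 8]
  [12, 14, 28, 9]
  [15, 2, 16, 4]
Key observation: the optimum is the walk 3->2->2->2->1, with weight (-5) + 7 + 7 + (-7) = 2.
Optimal value attained by: walk 3->2->2->2->1.
Answer: (G^⊗4)[3][1] = 2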